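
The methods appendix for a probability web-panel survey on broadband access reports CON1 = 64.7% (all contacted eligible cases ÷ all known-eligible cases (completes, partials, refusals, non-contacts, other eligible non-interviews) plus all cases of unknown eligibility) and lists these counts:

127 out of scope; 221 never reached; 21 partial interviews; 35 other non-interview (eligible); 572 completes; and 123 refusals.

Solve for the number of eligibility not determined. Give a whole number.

189

Top = 572 + 21 + 123 + 35 = 751
CON1 = 751 / D = 0.647
D = 751 / 0.647 = 1160.7
Remaining denominator categories sum to 972
eligibility not determined = 1160.7 − 972 ≈ 189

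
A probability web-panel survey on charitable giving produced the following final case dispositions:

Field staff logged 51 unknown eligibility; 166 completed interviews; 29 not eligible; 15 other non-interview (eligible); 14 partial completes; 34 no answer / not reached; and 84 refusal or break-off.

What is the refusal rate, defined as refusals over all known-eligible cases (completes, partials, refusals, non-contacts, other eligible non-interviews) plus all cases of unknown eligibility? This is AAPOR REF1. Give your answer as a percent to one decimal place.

23.1%

Numerator = 84
Denom = 166 + 14 + 84 + 34 + 15 + 51 = 364
REF1 = 84 / 364 = 0.2308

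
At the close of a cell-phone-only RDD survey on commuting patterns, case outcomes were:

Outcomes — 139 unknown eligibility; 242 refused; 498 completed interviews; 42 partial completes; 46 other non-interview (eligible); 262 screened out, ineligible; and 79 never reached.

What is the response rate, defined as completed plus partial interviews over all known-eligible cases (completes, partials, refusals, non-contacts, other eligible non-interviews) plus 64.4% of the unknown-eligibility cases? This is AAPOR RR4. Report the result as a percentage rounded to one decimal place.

Top: 498 + 42 = 540
Known eligible: 498 + 42 + 242 + 79 + 46 = 907
Estimated eligible among unknowns: 0.6440 × 139 = 89.52
Base: 907 + 89.52 = 996.52
RR4 = 540 / 996.52 = 0.5419

54.2%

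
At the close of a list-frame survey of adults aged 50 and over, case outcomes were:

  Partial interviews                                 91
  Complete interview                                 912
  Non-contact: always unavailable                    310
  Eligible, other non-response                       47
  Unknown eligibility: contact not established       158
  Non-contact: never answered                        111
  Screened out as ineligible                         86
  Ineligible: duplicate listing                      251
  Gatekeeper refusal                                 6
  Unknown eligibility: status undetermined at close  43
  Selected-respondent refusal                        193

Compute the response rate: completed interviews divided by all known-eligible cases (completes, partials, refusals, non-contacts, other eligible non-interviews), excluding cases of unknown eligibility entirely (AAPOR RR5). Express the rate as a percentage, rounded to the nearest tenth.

54.6%

Refusal or break-off = 6 + 193 = 199
Non-contacts = 111 + 310 = 421
Undetermined eligibility = 158 + 43 = 201
Out of scope = 86 + 251 = 337
Numerator → 912
Denominator → 912 + 91 + 199 + 421 + 47 = 1670
RR5 = 912 / 1670 = 0.5461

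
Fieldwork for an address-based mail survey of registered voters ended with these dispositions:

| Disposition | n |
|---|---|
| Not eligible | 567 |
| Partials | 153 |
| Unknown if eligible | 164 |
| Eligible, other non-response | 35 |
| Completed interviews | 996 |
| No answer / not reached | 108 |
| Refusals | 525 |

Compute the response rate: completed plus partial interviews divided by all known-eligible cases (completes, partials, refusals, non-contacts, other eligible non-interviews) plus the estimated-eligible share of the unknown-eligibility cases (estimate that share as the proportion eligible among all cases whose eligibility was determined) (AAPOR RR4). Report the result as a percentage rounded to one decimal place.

Num: 996 + 153 = 1149
Known eligible: 996 + 153 + 525 + 108 + 35 = 1817
e = 1817 / (1817 + 567) = 1817 / 2384 = 0.7622
Estimated eligible among unknowns: 0.7622 × 164 = 125.00
Base: 1817 + 125.00 = 1942.00
RR4 = 1149 / 1942.00 = 0.5917

59.2%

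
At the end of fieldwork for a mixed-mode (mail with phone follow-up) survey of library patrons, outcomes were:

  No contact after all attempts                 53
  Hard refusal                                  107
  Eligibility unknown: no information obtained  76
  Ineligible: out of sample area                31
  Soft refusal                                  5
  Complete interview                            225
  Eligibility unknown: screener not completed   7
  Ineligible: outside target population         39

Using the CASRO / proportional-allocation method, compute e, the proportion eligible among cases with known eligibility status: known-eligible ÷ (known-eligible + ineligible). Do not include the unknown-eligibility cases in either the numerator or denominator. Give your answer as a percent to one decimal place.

Refusal or break-off = 107 + 5 = 112
Unknown if eligible = 7 + 76 = 83
Screened out, ineligible = 39 + 31 = 70
Determined eligible: 225 + 112 + 53 = 390
e = 390 / (390 + 70) = 390 / 460 = 0.8478

84.8%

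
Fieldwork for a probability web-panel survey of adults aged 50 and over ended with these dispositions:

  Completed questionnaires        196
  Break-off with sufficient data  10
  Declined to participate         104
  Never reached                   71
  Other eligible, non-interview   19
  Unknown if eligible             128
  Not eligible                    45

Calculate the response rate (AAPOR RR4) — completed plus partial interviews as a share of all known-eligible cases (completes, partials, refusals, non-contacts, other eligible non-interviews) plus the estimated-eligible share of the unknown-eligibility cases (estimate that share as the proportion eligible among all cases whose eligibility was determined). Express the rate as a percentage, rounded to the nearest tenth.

40.0%

Numerator → 196 + 10 = 206
Known eligible → 196 + 10 + 104 + 71 + 19 = 400
e = 400 / (400 + 45) = 400 / 445 = 0.8989
Eligible share of unknowns → 0.8989 × 128 = 115.06
Denominator → 400 + 115.06 = 515.06
RR4 = 206 / 515.06 = 0.4000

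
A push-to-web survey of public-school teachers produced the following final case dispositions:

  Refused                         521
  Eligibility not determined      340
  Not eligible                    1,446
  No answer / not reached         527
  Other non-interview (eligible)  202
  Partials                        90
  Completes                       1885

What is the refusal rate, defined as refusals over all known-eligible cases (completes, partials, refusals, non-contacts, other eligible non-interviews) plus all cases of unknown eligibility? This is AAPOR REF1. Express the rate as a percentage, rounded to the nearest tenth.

Top → 521
Base → 1885 + 90 + 521 + 527 + 202 + 340 = 3565
REF1 = 521 / 3565 = 0.1461

14.6%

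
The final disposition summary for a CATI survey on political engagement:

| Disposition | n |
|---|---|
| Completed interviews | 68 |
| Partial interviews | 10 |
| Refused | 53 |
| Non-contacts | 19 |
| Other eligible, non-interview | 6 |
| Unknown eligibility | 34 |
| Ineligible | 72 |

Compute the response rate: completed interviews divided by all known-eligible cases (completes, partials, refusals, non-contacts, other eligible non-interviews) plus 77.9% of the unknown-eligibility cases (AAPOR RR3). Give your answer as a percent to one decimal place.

Numerator → 68
Known eligible → 68 + 10 + 53 + 19 + 6 = 156
Eligible share of unknowns → 0.7790 × 34 = 26.49
Base → 156 + 26.49 = 182.49
RR3 = 68 / 182.49 = 0.3726

37.3%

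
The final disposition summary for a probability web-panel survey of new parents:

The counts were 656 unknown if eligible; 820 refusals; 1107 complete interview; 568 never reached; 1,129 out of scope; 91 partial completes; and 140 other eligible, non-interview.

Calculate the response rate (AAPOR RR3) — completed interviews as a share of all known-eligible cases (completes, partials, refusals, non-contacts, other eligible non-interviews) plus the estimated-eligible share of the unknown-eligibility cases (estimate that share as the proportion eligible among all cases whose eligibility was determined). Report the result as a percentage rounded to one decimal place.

Top = 1107
Known eligible = 1107 + 91 + 820 + 568 + 140 = 2726
e = 2726 / (2726 + 1129) = 2726 / 3855 = 0.7071
e × U = 0.7071 × 656 = 463.86
Denom = 2726 + 463.86 = 3189.86
RR3 = 1107 / 3189.86 = 0.3470

34.7%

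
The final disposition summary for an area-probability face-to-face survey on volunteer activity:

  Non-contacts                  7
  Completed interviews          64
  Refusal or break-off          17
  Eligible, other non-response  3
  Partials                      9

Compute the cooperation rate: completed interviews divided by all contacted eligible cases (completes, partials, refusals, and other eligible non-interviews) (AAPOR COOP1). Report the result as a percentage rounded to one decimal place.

68.8%

Num = 64
Denom = 64 + 9 + 17 + 3 = 93
COOP1 = 64 / 93 = 0.6882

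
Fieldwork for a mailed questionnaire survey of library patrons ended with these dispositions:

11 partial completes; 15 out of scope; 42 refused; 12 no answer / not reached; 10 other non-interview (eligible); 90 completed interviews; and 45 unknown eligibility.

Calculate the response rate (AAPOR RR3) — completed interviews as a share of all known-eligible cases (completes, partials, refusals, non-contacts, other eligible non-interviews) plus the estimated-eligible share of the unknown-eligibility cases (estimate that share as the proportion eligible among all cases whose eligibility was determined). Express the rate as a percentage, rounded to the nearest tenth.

43.6%

Top = 90
Known eligible = 90 + 11 + 42 + 12 + 10 = 165
e = 165 / (165 + 15) = 165 / 180 = 0.9167
e × U = 0.9167 × 45 = 41.25
Base = 165 + 41.25 = 206.25
RR3 = 90 / 206.25 = 0.4364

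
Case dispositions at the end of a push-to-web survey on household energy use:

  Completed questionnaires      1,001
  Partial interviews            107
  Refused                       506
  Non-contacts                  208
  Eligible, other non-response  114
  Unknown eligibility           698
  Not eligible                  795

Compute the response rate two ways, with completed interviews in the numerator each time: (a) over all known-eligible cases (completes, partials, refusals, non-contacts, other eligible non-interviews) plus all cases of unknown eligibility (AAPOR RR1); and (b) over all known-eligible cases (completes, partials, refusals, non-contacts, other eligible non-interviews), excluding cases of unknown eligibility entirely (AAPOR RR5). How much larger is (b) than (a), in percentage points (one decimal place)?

13.7

Top: 1001
Base: 1001 + 107 + 506 + 208 + 114 + 698 = 2634
RR1 = 1001 / 2634 = 0.3800
Base: 1001 + 107 + 506 + 208 + 114 = 1936
RR5 = 1001 / 1936 = 0.5170
Difference = 51.70 − 38.00 = 13.70 percentage points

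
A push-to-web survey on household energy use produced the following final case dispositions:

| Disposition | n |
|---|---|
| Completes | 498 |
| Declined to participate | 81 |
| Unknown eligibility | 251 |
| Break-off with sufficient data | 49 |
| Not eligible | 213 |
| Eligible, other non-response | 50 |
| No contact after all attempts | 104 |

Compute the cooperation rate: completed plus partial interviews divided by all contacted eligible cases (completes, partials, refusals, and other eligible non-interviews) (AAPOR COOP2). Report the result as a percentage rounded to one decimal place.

Top: 498 + 49 = 547
Denom: 498 + 49 + 81 + 50 = 678
COOP2 = 547 / 678 = 0.8068

80.7%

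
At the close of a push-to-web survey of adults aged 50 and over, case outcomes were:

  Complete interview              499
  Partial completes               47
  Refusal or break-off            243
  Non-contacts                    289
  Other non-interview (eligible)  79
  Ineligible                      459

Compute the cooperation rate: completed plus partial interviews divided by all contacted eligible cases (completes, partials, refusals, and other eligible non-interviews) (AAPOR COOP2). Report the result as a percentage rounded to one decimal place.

62.9%

Num → 499 + 47 = 546
Base → 499 + 47 + 243 + 79 = 868
COOP2 = 546 / 868 = 0.6290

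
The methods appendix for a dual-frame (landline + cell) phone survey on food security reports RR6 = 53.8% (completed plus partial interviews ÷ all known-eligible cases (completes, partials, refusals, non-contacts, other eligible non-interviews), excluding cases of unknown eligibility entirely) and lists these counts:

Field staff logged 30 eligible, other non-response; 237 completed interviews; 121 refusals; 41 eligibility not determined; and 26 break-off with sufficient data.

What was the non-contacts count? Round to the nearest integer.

Top = 237 + 26 = 263
RR6 = 263 / D = 0.538
D = 263 / 0.538 = 488.8
Other denominator terms total 414
non-contacts = 488.8 − 414 ≈ 75

75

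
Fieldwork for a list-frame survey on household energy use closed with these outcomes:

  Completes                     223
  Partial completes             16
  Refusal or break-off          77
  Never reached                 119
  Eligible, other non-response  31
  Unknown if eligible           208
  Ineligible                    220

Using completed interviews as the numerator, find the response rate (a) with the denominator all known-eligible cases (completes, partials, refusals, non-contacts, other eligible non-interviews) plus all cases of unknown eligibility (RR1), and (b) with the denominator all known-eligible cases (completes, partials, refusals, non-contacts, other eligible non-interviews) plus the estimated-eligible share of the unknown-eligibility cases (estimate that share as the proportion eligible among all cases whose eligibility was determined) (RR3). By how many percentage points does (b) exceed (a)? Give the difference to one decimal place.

3.6

Numerator = 223
Base = 223 + 16 + 77 + 119 + 31 + 208 = 674
RR1 = 223 / 674 = 0.3309
Known eligible = 223 + 16 + 77 + 119 + 31 = 466
e = 466 / (466 + 220) = 466 / 686 = 0.6793
e × U = 0.6793 × 208 = 141.29
Base = 466 + 141.29 = 607.29
RR3 = 223 / 607.29 = 0.3672
Difference = 36.72 − 33.09 = 3.63 percentage points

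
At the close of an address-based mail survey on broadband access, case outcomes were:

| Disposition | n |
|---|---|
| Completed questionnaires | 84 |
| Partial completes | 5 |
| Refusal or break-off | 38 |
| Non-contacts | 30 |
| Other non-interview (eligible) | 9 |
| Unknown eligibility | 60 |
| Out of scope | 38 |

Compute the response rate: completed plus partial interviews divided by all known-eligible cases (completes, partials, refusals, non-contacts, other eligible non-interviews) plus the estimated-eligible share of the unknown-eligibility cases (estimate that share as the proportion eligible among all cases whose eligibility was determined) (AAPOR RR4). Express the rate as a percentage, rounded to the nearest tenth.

41.4%

Top: 84 + 5 = 89
Determined eligible: 84 + 5 + 38 + 30 + 9 = 166
e = 166 / (166 + 38) = 166 / 204 = 0.8137
Eligible share of unknowns: 0.8137 × 60 = 48.82
Base: 166 + 48.82 = 214.82
RR4 = 89 / 214.82 = 0.4143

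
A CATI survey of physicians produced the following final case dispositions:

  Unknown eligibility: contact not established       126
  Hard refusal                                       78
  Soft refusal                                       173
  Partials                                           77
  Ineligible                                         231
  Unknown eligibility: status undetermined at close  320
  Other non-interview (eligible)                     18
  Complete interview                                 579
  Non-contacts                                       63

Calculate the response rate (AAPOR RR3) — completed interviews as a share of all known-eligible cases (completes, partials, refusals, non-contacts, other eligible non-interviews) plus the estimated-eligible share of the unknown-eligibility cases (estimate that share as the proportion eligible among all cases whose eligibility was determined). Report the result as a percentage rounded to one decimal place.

Refused = 78 + 173 = 251
Eligibility not determined = 126 + 320 = 446
Numerator → 579
Eligible (known) → 579 + 77 + 251 + 63 + 18 = 988
e = 988 / (988 + 231) = 988 / 1219 = 0.8105
e × U → 0.8105 × 446 = 361.48
Denom → 988 + 361.48 = 1349.48
RR3 = 579 / 1349.48 = 0.4291

42.9%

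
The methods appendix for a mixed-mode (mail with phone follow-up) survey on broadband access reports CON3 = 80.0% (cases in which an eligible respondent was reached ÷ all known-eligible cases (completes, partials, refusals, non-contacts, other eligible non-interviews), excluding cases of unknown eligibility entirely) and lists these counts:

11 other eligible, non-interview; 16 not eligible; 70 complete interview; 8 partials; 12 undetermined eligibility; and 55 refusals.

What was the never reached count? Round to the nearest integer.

Num → 70 + 8 + 55 + 11 = 144
CON3 = 144 / D = 0.800
D = 144 / 0.800 = 180.0
Remaining denominator categories sum to 144
never reached = 180.0 − 144 ≈ 36

36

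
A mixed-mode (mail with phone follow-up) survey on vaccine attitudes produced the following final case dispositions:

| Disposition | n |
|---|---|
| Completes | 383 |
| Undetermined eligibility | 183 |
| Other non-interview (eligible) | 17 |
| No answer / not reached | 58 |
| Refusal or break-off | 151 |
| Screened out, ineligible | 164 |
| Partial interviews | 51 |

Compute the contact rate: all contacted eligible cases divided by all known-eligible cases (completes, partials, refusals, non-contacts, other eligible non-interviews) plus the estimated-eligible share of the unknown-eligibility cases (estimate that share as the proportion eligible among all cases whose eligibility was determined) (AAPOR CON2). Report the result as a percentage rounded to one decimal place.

74.6%

Num: 383 + 51 + 151 + 17 = 602
Determined eligible: 383 + 51 + 151 + 58 + 17 = 660
e = 660 / (660 + 164) = 660 / 824 = 0.8010
Eligible share of unknowns: 0.8010 × 183 = 146.58
Denom: 660 + 146.58 = 806.58
CON2 = 602 / 806.58 = 0.7464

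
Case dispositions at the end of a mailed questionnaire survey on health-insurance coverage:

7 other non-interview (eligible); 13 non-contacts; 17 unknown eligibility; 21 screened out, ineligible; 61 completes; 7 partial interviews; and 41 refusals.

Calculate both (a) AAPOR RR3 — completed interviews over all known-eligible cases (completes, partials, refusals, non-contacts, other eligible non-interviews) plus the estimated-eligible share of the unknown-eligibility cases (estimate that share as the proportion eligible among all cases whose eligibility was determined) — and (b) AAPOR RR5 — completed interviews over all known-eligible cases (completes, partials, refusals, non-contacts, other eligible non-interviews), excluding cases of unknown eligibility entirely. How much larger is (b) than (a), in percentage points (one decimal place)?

Numerator → 61
Known eligible → 61 + 7 + 41 + 13 + 7 = 129
e = 129 / (129 + 21) = 129 / 150 = 0.8600
Eligible share of unknowns → 0.8600 × 17 = 14.62
Denominator → 129 + 14.62 = 143.62
RR3 = 61 / 143.62 = 0.4247
Denominator → 61 + 7 + 41 + 13 + 7 = 129
RR5 = 61 / 129 = 0.4729
Difference = 47.29 − 42.47 = 4.82 percentage points

4.8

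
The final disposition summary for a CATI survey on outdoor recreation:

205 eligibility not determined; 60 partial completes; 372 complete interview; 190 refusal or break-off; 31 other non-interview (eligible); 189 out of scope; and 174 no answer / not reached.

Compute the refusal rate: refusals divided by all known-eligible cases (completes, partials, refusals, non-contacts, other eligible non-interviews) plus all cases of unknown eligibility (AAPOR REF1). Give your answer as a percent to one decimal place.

18.4%

Num: 190
Denominator: 372 + 60 + 190 + 174 + 31 + 205 = 1032
REF1 = 190 / 1032 = 0.1841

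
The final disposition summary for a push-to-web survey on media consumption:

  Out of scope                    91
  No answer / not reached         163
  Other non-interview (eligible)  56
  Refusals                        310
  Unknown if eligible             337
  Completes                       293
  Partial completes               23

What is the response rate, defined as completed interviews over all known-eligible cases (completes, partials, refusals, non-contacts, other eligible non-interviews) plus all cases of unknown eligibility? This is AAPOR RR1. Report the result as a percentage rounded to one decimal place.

24.8%

Num = 293
Denom = 293 + 23 + 310 + 163 + 56 + 337 = 1182
RR1 = 293 / 1182 = 0.2479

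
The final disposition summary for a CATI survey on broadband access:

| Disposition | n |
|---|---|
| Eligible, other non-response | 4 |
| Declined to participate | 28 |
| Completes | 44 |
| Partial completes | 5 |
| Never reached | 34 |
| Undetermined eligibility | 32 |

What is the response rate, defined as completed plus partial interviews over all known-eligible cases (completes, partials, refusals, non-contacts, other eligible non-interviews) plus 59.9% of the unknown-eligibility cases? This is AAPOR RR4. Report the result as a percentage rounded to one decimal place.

Numerator → 44 + 5 = 49
Eligible (known) → 44 + 5 + 28 + 34 + 4 = 115
Eligible share of unknowns → 0.5990 × 32 = 19.17
Denominator → 115 + 19.17 = 134.17
RR4 = 49 / 134.17 = 0.3652

36.5%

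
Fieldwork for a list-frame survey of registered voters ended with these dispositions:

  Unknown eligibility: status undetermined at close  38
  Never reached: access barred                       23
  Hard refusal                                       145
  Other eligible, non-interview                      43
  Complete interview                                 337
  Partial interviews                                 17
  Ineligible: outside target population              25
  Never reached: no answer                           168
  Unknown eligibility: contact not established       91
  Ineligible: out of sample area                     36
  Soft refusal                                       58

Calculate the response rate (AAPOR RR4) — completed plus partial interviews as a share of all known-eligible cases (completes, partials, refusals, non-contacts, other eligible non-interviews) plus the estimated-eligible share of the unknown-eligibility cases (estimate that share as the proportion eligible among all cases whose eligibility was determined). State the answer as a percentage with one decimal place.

Refused = 145 + 58 = 203
Non-contacts = 168 + 23 = 191
Eligibility not determined = 91 + 38 = 129
Out of scope = 25 + 36 = 61
Top: 337 + 17 = 354
Known eligible: 337 + 17 + 203 + 191 + 43 = 791
e = 791 / (791 + 61) = 791 / 852 = 0.9284
e × U: 0.9284 × 129 = 119.76
Denom: 791 + 119.76 = 910.76
RR4 = 354 / 910.76 = 0.3887

38.9%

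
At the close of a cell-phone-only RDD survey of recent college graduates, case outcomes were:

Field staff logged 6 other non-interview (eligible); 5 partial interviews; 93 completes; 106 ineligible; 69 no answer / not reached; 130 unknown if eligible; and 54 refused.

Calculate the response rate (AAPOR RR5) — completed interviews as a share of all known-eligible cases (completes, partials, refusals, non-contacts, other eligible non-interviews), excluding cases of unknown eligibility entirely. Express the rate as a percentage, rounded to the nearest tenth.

41.0%

Numerator: 93
Denom: 93 + 5 + 54 + 69 + 6 = 227
RR5 = 93 / 227 = 0.4097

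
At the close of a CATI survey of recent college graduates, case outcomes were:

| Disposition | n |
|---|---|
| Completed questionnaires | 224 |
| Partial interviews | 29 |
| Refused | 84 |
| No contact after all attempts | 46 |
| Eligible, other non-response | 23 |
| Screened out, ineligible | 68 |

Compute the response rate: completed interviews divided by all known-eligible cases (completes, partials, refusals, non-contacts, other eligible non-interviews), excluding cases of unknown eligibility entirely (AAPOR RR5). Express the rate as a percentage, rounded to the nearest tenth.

Num: 224
Denominator: 224 + 29 + 84 + 46 + 23 = 406
RR5 = 224 / 406 = 0.5517

55.2%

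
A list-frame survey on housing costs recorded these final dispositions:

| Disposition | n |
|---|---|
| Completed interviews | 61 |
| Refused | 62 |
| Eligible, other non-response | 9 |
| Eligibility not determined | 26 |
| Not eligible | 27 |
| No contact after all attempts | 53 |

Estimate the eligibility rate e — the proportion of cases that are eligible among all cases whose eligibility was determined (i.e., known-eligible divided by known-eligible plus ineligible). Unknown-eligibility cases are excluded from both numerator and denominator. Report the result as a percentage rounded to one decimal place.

87.3%

Known eligible = 61 + 62 + 53 + 9 = 185
e = 185 / (185 + 27) = 185 / 212 = 0.8726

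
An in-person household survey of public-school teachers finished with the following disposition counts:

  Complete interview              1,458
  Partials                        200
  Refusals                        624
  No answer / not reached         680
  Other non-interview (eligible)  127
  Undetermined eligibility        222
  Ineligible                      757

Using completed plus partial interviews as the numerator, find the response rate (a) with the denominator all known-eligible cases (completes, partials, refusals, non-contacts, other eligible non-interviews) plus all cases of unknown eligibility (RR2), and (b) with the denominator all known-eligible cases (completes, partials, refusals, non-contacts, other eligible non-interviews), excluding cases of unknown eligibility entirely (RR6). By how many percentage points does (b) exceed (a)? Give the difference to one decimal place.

Top → 1458 + 200 = 1658
Denom → 1458 + 200 + 624 + 680 + 127 + 222 = 3311
RR2 = 1658 / 3311 = 0.5008
Denom → 1458 + 200 + 624 + 680 + 127 = 3089
RR6 = 1658 / 3089 = 0.5367
Difference = 53.67 − 50.08 = 3.59 percentage points

3.6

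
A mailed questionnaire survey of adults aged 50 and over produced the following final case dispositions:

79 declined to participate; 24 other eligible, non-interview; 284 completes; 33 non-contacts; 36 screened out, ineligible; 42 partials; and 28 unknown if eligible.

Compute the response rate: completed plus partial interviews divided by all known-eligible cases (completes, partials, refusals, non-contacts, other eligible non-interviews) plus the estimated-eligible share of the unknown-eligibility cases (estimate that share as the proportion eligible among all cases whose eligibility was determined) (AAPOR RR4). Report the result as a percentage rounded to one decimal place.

Top: 284 + 42 = 326
Eligible (known): 284 + 42 + 79 + 33 + 24 = 462
e = 462 / (462 + 36) = 462 / 498 = 0.9277
Eligible share of unknowns: 0.9277 × 28 = 25.98
Denom: 462 + 25.98 = 487.98
RR4 = 326 / 487.98 = 0.6681

66.8%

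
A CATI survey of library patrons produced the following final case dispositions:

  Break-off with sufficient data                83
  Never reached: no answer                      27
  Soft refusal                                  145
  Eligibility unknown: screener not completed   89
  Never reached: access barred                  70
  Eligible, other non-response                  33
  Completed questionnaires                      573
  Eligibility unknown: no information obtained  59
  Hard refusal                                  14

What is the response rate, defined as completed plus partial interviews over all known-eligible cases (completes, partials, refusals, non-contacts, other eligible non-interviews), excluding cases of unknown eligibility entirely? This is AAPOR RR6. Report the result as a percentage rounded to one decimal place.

69.4%

Refusal or break-off = 14 + 145 = 159
No contact after all attempts = 27 + 70 = 97
Eligibility not determined = 89 + 59 = 148
Num = 573 + 83 = 656
Denominator = 573 + 83 + 159 + 97 + 33 = 945
RR6 = 656 / 945 = 0.6942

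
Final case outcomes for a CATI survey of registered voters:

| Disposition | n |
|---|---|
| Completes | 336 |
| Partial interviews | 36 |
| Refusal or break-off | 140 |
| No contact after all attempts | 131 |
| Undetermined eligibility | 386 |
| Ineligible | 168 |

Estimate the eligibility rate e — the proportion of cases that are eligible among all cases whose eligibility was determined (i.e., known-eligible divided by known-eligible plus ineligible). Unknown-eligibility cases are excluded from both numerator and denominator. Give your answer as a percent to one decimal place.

Eligible (known) → 336 + 36 + 140 + 131 = 643
e = 643 / (643 + 168) = 643 / 811 = 0.7928

79.3%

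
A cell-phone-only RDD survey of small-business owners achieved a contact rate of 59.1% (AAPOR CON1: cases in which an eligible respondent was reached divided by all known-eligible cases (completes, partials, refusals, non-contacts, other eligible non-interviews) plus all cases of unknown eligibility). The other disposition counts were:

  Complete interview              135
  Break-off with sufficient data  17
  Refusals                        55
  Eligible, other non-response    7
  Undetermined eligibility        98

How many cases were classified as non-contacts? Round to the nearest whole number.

50

Numerator → 135 + 17 + 55 + 7 = 214
CON1 = 214 / D = 0.591
D = 214 / 0.591 = 362.1
Remaining denominator categories sum to 312
non-contacts = 362.1 − 312 ≈ 50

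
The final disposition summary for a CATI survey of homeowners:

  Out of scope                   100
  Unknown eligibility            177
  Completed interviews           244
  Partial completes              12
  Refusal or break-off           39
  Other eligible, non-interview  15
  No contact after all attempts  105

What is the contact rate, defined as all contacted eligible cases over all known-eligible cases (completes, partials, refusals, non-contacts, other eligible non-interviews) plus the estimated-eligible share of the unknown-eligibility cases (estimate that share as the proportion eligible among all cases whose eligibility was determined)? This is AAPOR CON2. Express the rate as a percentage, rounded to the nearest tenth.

55.6%

Numerator → 244 + 12 + 39 + 15 = 310
Determined eligible → 244 + 12 + 39 + 105 + 15 = 415
e = 415 / (415 + 100) = 415 / 515 = 0.8058
e × U → 0.8058 × 177 = 142.63
Denom → 415 + 142.63 = 557.63
CON2 = 310 / 557.63 = 0.5559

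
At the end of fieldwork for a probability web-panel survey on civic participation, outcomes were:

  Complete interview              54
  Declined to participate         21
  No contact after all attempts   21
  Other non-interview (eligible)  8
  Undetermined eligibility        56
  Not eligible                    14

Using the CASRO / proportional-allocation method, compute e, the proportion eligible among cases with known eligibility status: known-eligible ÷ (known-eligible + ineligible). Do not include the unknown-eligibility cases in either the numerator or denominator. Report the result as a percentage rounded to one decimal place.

Determined eligible = 54 + 21 + 21 + 8 = 104
e = 104 / (104 + 14) = 104 / 118 = 0.8814

88.1%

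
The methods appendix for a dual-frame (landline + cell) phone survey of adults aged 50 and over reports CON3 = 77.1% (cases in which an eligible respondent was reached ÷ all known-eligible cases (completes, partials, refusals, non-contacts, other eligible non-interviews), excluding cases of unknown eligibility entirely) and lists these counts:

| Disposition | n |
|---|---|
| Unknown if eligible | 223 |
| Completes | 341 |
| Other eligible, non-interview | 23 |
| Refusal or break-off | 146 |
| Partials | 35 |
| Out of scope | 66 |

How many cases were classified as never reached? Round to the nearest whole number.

162

Num → 341 + 35 + 146 + 23 = 545
CON3 = 545 / D = 0.771
D = 545 / 0.771 = 706.9
Rest of base = 545
never reached = 706.9 − 545 ≈ 162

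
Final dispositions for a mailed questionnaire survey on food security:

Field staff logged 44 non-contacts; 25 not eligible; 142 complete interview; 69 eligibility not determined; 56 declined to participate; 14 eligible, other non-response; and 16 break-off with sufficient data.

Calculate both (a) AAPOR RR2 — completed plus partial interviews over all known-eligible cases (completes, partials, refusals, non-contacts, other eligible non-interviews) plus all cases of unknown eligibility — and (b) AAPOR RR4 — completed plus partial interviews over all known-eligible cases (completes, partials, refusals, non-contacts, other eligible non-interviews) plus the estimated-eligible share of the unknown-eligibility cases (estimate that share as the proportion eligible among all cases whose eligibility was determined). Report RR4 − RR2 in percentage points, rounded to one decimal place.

Num = 142 + 16 = 158
Base = 142 + 16 + 56 + 44 + 14 + 69 = 341
RR2 = 158 / 341 = 0.4633
Known eligible = 142 + 16 + 56 + 44 + 14 = 272
e = 272 / (272 + 25) = 272 / 297 = 0.9158
e × U = 0.9158 × 69 = 63.19
Base = 272 + 63.19 = 335.19
RR4 = 158 / 335.19 = 0.4714
Difference = 47.14 − 46.33 = 0.81 percentage points

0.8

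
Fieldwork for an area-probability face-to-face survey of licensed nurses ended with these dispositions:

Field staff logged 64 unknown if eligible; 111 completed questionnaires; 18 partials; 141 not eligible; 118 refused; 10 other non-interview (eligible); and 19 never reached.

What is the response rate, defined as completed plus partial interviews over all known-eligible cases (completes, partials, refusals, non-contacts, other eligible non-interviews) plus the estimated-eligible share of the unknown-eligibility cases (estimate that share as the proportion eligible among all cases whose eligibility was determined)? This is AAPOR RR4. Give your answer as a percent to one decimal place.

Top → 111 + 18 = 129
Determined eligible → 111 + 18 + 118 + 19 + 10 = 276
e = 276 / (276 + 141) = 276 / 417 = 0.6619
e × U → 0.6619 × 64 = 42.36
Base → 276 + 42.36 = 318.36
RR4 = 129 / 318.36 = 0.4052

40.5%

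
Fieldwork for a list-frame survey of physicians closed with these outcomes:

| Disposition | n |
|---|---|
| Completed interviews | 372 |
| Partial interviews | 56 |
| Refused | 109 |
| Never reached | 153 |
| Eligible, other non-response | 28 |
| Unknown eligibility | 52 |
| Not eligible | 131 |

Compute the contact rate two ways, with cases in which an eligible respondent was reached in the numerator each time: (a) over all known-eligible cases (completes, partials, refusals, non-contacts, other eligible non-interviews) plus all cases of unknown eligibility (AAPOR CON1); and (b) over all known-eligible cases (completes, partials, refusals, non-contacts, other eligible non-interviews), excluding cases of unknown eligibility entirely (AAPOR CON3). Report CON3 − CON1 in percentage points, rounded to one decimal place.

5.3

Numerator = 372 + 56 + 109 + 28 = 565
Denom = 372 + 56 + 109 + 153 + 28 + 52 = 770
CON1 = 565 / 770 = 0.7338
Denom = 372 + 56 + 109 + 153 + 28 = 718
CON3 = 565 / 718 = 0.7869
Difference = 78.69 − 73.38 = 5.31 percentage points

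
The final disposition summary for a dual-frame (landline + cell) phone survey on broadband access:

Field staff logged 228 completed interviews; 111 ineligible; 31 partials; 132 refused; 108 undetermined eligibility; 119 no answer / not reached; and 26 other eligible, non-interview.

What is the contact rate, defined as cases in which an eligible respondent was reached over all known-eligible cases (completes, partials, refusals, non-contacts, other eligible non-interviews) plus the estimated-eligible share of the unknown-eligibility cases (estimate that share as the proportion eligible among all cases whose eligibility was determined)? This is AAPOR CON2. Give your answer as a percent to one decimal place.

66.7%

Numerator: 228 + 31 + 132 + 26 = 417
Eligible (known): 228 + 31 + 132 + 119 + 26 = 536
e = 536 / (536 + 111) = 536 / 647 = 0.8284
Eligible share of unknowns: 0.8284 × 108 = 89.47
Denominator: 536 + 89.47 = 625.47
CON2 = 417 / 625.47 = 0.6667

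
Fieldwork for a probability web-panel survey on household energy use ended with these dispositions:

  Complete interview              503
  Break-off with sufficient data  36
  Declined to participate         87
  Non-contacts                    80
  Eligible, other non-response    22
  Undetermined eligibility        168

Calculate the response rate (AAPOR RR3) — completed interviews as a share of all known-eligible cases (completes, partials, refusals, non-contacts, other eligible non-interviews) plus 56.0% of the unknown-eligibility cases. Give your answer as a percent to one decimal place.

Numerator → 503
Eligible (known) → 503 + 36 + 87 + 80 + 22 = 728
Eligible share of unknowns → 0.5600 × 168 = 94.08
Base → 728 + 94.08 = 822.08
RR3 = 503 / 822.08 = 0.6119

61.2%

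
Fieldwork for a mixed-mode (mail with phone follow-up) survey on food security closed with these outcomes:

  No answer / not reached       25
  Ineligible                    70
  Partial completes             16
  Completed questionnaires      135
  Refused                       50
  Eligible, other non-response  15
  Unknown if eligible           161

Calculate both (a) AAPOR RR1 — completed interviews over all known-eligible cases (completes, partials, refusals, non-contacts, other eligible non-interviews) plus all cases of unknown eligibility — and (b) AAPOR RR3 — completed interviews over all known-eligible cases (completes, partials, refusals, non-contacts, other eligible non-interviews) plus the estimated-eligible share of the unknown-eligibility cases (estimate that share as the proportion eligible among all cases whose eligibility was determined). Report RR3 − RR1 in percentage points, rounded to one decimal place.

3.3

Numerator: 135
Denominator: 135 + 16 + 50 + 25 + 15 + 161 = 402
RR1 = 135 / 402 = 0.3358
Eligible (known): 135 + 16 + 50 + 25 + 15 = 241
e = 241 / (241 + 70) = 241 / 311 = 0.7749
Estimated eligible among unknowns: 0.7749 × 161 = 124.76
Denominator: 241 + 124.76 = 365.76
RR3 = 135 / 365.76 = 0.3691
Difference = 36.91 − 33.58 = 3.33 percentage points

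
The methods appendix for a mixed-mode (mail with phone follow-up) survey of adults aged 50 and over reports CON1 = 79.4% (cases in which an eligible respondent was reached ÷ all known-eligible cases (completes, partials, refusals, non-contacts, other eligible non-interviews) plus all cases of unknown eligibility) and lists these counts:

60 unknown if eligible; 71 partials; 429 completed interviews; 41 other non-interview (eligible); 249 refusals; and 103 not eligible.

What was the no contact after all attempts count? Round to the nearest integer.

Top: 429 + 71 + 249 + 41 = 790
CON1 = 790 / D = 0.794
D = 790 / 0.794 = 995.0
Remaining denominator categories sum to 850
no contact after all attempts = 995.0 − 850 ≈ 145

145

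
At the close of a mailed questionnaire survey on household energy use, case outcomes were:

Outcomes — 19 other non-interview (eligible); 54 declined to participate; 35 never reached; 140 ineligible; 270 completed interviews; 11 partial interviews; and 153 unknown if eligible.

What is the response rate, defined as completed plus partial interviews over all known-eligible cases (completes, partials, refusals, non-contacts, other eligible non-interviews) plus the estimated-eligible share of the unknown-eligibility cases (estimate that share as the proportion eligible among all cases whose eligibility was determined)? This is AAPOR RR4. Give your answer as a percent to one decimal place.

56.0%

Num = 270 + 11 = 281
Determined eligible = 270 + 11 + 54 + 35 + 19 = 389
e = 389 / (389 + 140) = 389 / 529 = 0.7353
e × U = 0.7353 × 153 = 112.50
Denominator = 389 + 112.50 = 501.50
RR4 = 281 / 501.50 = 0.5603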